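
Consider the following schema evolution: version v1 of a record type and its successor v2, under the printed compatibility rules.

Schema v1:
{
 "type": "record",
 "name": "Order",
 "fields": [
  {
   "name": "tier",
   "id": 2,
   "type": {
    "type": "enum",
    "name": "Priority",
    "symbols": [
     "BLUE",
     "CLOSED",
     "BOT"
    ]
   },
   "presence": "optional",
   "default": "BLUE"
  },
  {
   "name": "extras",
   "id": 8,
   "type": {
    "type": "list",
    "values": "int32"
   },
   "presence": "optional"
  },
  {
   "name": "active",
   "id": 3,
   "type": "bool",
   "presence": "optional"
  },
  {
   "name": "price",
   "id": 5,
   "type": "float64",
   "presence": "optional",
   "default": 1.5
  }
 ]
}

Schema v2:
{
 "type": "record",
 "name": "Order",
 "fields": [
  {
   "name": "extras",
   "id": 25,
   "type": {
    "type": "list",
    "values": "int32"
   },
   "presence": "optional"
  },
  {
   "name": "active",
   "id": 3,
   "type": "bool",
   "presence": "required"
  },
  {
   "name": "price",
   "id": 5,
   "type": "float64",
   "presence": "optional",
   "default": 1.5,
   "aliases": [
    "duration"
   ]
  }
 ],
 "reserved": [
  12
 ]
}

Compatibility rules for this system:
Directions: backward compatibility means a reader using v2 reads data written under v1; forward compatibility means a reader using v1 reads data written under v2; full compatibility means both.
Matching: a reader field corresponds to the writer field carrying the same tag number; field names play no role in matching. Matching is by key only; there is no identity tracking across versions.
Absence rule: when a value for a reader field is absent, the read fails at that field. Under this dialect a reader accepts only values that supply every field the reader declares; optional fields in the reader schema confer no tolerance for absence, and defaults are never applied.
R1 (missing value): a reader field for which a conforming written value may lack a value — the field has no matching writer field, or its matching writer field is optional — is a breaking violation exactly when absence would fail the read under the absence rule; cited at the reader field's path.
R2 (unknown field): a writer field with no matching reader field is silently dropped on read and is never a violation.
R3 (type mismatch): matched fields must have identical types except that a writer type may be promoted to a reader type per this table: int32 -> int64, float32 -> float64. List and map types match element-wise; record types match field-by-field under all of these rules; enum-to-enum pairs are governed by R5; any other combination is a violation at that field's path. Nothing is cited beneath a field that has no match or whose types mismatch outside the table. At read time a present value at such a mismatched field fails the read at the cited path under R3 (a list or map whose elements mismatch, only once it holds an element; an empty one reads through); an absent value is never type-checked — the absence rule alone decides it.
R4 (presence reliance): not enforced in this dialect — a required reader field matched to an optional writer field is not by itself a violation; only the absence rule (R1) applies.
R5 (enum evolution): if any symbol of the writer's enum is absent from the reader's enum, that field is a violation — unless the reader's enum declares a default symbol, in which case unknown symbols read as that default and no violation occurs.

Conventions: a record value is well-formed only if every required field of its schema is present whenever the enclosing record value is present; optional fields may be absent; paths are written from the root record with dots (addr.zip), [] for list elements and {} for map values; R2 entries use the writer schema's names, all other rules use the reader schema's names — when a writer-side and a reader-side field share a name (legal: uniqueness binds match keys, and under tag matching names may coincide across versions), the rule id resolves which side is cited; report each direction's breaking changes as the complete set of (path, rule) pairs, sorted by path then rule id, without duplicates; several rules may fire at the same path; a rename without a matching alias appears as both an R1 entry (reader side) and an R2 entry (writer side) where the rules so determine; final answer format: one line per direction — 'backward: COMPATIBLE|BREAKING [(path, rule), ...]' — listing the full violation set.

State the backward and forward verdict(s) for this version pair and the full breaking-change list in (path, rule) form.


backward: BREAKING [(active, R1), (extras, R1), (price, R1)]; forward: BREAKING [(extras, R1), (price, R1), (tier, R1)]

in Order below, arrows point writer -> reader
backward on Order — v2 reading data written by v1:
  extras has no writer counterpart
  writer optional, bool -> bool: reader active maps from writer active
  writer optional, float64 -> float64: reader price maps from writer price
  leftover writer field: tier
  leftover writer field: extras
  violation R1 at active
  violation R1 at extras
  violation R1 at price
  => 3 violation(s): backward is BREAKING for Order
forward on Order — v1 reading data written by v2:
  tier has no writer counterpart
  extras has no writer counterpart
  writer required, bool -> bool: reader active maps from writer active
  writer optional, float64 -> float64: reader price maps from writer price
  leftover writer field: extras
  violation R1 at extras
  violation R1 at price
  violation R1 at tier
  => 3 violation(s): forward is BREAKING for Order


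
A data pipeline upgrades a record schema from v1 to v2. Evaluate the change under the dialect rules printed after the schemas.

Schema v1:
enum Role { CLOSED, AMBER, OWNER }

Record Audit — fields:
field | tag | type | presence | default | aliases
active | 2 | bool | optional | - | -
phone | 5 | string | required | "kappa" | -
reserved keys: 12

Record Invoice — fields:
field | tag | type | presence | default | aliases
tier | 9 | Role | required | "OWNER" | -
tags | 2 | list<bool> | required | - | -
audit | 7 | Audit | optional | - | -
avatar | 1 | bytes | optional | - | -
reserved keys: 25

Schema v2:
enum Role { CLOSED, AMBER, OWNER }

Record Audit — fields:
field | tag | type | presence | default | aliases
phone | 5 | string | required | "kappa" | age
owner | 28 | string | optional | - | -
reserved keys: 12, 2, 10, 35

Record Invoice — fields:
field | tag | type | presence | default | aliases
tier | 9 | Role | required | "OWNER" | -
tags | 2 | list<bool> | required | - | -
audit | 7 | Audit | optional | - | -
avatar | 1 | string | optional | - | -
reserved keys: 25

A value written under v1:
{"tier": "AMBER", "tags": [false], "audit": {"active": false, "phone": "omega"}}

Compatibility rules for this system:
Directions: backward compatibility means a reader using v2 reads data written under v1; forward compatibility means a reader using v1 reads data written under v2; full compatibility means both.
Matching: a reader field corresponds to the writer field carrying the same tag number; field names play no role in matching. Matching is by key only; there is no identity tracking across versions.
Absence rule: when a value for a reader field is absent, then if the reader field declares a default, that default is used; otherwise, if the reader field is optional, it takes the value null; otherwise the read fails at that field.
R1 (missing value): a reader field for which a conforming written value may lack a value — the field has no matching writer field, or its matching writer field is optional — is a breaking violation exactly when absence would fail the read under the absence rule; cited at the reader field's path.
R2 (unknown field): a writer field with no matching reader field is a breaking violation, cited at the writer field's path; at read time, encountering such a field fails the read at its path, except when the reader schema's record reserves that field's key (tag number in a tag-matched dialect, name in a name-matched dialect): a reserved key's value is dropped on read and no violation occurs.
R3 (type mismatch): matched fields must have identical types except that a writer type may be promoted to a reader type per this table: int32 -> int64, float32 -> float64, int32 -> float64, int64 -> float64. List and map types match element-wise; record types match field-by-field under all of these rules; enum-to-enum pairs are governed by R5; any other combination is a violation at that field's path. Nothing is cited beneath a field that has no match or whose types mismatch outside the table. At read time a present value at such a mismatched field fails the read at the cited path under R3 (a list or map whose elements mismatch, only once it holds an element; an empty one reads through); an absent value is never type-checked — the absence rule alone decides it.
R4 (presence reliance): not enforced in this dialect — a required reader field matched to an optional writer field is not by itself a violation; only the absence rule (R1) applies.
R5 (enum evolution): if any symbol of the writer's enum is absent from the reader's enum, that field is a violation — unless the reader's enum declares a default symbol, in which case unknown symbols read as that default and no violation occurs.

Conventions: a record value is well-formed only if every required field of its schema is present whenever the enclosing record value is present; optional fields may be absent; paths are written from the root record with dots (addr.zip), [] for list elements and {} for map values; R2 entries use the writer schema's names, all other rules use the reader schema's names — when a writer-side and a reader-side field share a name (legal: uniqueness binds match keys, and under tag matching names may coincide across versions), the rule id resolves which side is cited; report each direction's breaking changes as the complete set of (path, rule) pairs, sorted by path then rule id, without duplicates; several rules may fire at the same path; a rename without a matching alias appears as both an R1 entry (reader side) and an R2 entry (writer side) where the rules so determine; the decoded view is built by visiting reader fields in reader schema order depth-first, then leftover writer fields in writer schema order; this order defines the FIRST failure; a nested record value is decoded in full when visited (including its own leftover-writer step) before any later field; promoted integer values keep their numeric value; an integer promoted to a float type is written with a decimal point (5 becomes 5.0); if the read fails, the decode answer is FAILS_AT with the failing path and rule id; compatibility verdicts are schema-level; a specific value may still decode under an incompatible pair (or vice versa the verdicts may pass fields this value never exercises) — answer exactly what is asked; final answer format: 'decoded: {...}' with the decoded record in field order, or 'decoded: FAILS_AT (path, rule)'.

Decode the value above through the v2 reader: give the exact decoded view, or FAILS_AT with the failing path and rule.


decoded: {"tier": "AMBER", "tags": [false], "audit": {"phone": "omega", "owner": null}, "avatar": null}

each type pair in Invoice: writer, then reader
decode (reader v2):
  tier := "AMBER"
  tags := [false]
  audit.phone := "omega"
  audit.owner := null (missing; optional => null)
  writer audit.active: reserved -> dropped
  avatar := null (missing; optional => null)
  => decoded: {"tier": "AMBER", "tags": [false], "audit": {"phone": "omega", "owner": null}, "avatar": null}
the rest of the Invoice diff is inert for this question:
  field avatar in record Invoice: type bytes changed to string -> matters for Invoice compatibility verdicts, not for this value's decode


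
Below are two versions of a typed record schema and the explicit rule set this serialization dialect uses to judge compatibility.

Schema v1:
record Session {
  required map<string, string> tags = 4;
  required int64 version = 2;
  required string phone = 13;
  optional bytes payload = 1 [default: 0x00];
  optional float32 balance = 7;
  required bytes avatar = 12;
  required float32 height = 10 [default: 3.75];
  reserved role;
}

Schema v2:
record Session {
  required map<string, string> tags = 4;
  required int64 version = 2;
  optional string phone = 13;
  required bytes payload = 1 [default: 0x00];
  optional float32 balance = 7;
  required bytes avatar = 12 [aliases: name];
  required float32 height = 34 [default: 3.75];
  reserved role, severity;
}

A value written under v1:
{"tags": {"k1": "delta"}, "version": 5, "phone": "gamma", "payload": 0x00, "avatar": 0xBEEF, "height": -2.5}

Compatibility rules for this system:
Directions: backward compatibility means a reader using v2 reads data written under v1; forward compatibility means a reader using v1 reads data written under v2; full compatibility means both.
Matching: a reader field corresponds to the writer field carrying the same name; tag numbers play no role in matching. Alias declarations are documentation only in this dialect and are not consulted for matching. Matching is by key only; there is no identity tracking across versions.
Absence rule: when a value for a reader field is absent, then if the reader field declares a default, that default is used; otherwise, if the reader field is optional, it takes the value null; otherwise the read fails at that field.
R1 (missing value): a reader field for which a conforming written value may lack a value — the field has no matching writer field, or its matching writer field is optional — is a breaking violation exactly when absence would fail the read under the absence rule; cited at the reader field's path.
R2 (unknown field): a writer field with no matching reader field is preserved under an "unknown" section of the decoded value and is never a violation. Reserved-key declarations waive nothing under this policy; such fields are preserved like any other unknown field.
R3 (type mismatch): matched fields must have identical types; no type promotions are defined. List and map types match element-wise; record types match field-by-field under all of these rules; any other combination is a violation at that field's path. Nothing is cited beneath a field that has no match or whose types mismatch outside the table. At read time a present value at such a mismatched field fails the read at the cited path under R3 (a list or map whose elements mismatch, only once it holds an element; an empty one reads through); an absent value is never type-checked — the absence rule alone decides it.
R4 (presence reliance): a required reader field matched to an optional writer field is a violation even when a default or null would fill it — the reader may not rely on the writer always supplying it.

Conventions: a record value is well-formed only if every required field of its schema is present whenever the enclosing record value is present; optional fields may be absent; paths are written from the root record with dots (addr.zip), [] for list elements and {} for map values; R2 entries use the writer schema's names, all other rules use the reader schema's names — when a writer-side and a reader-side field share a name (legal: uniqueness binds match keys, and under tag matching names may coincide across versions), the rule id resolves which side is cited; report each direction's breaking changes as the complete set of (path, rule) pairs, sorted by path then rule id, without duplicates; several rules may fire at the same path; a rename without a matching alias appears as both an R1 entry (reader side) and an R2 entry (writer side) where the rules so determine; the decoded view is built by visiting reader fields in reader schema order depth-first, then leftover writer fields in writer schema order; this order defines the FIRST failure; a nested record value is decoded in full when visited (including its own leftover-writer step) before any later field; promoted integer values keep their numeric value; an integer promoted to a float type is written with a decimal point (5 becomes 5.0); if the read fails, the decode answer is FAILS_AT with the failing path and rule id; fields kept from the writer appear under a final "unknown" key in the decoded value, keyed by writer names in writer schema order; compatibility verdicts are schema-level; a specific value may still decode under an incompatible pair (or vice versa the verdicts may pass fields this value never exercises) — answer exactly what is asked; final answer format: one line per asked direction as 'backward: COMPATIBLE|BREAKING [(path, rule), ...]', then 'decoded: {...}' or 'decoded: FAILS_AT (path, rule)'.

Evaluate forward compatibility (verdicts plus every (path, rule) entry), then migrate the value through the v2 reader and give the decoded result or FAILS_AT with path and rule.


forward: BREAKING [(phone, R1), (phone, R4)]; decoded: {"tags": {"k1": "delta"}, "version": 5, "phone": "gamma", "payload": 0x00, "balance": null, "avatar": 0xBEEF, "height": -2.5}

the writer's type comes first in each Session pair
forward pass over Session, reader schema v1, writer schema v2:
  tags <- tags (map<string, string> -> map<string, string>, writer required)
  version <- version (int64 -> int64, writer required)
  phone <- phone (string -> string, writer optional)
  payload <- payload (bytes -> bytes, writer required)
  balance <- balance (float32 -> float32, writer optional)
  avatar <- avatar (bytes -> bytes, writer required)
  height <- height (float32 -> float32, writer required)
  violation R1 at phone
  violation R4 at phone
  => forward: BREAKING (2)
migrating the Session value to v2:
  tags := {"k1": "delta"}
  version := 5
  phone := "gamma"
  payload := 0x00
  balance := null (missing; optional => null)
  avatar := 0xBEEF
  height := -2.5
  => decoded: {"tags": {"k1": "delta"}, "version": 5, "phone": "gamma", "payload": 0x00, "balance": null, "avatar": 0xBEEF, "height": -2.5}
diffs on Session not affecting the asked answer:
  field height in record Session: tag 10 changed to 34 -> inert for the asked Session verdict: nothing fires
  field payload in record Session: optional changed to required -> its effect on Session is confined to the backward direction, not asked


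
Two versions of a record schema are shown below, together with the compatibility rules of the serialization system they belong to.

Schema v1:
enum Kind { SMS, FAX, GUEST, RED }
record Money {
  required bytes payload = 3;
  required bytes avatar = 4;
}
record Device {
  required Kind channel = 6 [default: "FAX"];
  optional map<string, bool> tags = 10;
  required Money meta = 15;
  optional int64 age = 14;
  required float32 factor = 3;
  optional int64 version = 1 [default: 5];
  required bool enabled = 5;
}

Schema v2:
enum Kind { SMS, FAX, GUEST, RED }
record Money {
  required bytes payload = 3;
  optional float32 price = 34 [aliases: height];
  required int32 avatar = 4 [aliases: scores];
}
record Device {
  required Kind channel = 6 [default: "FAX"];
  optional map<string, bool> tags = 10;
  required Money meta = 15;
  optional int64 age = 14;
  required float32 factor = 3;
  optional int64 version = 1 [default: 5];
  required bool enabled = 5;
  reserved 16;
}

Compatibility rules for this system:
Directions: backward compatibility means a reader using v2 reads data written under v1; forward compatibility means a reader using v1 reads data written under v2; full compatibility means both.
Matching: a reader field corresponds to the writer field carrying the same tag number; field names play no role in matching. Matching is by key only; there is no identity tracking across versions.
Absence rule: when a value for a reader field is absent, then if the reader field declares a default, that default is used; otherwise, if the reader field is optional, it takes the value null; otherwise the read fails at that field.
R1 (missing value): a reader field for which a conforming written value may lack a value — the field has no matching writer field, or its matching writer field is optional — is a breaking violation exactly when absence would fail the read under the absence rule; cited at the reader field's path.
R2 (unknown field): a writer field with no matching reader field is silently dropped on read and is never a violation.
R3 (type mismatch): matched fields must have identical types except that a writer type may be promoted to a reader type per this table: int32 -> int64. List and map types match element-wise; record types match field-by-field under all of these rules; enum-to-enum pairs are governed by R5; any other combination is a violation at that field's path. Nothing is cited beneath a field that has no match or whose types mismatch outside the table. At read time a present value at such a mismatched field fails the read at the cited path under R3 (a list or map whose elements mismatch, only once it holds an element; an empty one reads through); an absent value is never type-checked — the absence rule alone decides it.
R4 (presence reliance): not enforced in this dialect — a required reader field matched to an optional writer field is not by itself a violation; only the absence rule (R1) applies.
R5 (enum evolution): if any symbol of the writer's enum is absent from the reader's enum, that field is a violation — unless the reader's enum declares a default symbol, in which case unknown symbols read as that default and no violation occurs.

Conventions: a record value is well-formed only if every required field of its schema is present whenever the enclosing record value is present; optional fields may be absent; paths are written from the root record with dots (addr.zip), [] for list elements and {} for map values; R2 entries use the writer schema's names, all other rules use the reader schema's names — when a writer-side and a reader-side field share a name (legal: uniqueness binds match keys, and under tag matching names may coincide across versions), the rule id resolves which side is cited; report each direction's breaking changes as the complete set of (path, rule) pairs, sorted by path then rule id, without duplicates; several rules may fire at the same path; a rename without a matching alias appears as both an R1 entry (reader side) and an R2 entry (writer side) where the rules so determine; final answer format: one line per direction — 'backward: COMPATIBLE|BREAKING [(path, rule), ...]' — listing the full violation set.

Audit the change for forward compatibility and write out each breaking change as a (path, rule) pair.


the writer's type comes first in each Device pair
forward pass over Device, reader schema v1, writer schema v2:
  channel: paired with writer channel (Kind -> Kind; writer required)
  tags: paired with writer tags (map<string, bool> -> map<string, bool>; writer optional)
  meta: paired with writer meta (Money -> Money; writer required)
  age: paired with writer age (int64 -> int64; writer optional)
  factor: paired with writer factor (float32 -> float32; writer required)
  version: paired with writer version (int64 -> int64; writer optional)
  enabled: paired with writer enabled (bool -> bool; writer required)
  meta.payload: paired with writer meta.payload (bytes -> bytes; writer required)
  meta.avatar: paired with writer meta.avatar (int32 -> bytes; writer required)
  leftover writer field: meta.price
  violation R3 at meta.avatar
  => forward: BREAKING (1)
ruling out the remaining Device differences:
  added field price to record Money: optional float32, tag 34 (in v2 it sits immediately before avatar) -> triggers nothing under Device's printed rules — same verdict

forward: BREAKING [(meta.avatar, R3)]


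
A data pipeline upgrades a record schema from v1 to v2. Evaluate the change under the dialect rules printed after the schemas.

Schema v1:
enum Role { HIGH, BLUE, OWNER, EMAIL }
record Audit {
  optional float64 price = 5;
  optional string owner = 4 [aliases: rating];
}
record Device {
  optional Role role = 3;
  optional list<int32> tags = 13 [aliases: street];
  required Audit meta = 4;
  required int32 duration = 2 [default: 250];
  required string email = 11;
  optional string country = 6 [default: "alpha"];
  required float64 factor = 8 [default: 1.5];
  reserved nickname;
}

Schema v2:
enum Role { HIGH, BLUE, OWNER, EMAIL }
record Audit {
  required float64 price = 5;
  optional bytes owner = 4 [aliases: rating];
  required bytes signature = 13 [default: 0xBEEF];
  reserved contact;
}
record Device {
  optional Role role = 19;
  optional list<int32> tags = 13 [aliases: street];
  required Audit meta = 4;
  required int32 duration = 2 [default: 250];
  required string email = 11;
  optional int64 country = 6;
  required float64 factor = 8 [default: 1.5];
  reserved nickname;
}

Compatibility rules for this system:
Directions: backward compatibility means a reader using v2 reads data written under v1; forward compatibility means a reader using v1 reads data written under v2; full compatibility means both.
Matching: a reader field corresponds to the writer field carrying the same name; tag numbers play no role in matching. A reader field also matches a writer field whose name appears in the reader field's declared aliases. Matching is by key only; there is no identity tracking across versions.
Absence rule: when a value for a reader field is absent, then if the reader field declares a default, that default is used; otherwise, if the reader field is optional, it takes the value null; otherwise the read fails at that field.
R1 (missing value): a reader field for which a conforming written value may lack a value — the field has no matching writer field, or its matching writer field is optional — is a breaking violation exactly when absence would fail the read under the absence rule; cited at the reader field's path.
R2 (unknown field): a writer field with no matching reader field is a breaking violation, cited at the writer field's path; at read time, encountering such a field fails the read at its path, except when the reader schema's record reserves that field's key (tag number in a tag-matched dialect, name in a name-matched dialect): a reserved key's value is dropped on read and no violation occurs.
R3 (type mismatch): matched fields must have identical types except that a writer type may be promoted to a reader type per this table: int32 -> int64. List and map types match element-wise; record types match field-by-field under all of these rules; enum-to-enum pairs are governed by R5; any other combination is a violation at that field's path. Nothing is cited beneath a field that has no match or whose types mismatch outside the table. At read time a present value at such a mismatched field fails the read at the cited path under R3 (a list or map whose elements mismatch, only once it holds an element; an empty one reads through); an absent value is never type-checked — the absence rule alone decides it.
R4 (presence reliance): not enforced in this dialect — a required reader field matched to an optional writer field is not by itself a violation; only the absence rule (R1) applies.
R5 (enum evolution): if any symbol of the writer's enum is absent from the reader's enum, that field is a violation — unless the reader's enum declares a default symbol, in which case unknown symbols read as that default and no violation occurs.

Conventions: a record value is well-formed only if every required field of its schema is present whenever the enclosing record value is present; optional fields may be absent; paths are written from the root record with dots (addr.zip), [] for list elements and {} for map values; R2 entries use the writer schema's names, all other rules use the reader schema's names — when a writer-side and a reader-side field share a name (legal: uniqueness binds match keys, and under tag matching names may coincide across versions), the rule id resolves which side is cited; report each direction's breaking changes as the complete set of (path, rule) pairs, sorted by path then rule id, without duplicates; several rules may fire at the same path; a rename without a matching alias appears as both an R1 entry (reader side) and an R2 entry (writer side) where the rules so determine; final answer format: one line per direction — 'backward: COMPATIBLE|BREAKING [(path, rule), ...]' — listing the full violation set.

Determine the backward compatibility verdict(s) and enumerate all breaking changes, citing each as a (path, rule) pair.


each type pair in Device: writer, then reader
backward analysis of Device with v2 as reader and v1 as writer:
  writer optional, Role -> Role: reader role maps from writer role
  writer optional, list<int32> -> list<int32>: reader tags maps from writer tags
  writer required, Audit -> Audit: reader meta maps from writer meta
  writer required, int32 -> int32: reader duration maps from writer duration
  writer required, string -> string: reader email maps from writer email
  writer optional, string -> int64: reader country maps from writer country
  writer required, float64 -> float64: reader factor maps from writer factor
  writer optional, float64 -> float64: reader meta.price maps from writer meta.price
  writer optional, string -> bytes: reader meta.owner maps from writer meta.owner
  no writer field matches reader meta.signature
  rule R3 violated at country
  rule R3 violated at meta.owner
  rule R1 violated at meta.price
  => 3 violation(s): backward is BREAKING for Device
the rest of the Device diff is inert for this question:
  added field signature to record Audit: required bytes, tag 13, default 0xBEEF (in v2 it sits last) -> fires only in the forward direction of Device, which is not asked here
  field role in record Device: tag 3 changed to 19 -> inert for the asked Device verdict: nothing fires

backward: BREAKING [(country, R3), (meta.owner, R3), (meta.price, R1)]


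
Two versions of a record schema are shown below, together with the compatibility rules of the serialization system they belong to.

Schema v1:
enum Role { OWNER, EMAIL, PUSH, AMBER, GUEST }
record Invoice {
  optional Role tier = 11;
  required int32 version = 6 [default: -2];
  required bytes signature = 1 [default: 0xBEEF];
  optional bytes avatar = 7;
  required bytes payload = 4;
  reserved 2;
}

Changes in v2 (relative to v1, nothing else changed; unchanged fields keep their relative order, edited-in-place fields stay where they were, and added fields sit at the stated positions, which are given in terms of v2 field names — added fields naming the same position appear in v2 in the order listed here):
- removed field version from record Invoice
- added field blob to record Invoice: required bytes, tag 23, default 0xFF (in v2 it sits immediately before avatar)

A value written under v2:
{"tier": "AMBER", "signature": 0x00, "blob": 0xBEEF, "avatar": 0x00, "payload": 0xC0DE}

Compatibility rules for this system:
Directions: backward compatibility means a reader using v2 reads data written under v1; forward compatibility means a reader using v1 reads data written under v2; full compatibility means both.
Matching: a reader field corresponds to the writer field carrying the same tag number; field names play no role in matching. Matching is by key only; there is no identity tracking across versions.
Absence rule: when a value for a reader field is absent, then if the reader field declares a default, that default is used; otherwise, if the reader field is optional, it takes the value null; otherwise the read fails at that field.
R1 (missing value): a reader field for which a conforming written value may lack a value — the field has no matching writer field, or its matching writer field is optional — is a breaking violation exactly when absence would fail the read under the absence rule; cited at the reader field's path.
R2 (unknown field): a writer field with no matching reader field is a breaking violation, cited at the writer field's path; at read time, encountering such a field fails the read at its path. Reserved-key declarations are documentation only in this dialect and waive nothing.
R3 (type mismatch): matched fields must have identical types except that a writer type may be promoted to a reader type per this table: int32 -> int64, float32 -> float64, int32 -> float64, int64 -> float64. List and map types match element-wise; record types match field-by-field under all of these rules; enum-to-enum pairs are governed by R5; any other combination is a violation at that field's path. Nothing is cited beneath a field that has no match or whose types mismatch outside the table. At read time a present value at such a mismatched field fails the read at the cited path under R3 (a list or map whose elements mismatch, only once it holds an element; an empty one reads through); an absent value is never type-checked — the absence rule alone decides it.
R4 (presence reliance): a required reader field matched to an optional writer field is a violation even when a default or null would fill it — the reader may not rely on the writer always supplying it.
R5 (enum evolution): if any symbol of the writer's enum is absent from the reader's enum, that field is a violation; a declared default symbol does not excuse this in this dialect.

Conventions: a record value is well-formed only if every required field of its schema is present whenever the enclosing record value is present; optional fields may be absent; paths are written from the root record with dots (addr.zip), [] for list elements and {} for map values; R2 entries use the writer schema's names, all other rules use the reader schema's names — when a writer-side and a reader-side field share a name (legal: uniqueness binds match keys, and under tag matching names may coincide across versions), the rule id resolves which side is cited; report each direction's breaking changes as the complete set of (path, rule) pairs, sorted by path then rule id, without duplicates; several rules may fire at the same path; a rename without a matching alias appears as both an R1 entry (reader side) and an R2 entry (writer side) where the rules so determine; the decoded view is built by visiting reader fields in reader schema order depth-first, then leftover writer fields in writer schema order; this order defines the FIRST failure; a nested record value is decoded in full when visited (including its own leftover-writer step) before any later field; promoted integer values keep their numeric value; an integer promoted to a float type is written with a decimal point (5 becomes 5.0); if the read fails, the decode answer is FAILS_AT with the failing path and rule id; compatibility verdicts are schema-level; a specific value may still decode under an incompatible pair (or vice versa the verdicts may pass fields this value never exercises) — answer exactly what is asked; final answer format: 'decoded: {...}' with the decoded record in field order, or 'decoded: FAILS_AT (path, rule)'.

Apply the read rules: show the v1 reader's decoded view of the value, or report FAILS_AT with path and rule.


decoded: FAILS_AT (blob, R2)

each type pair in Invoice: writer, then reader
decode walk for Invoice under reader schema v1:
  tier := "AMBER"
  version := -2 (missing; default applied)
  signature := 0x00
  avatar := 0x00
  payload := 0xC0DE
  read fails at blob under R2 (unknown field)
  => FAILS_AT (blob, R2)
the rest of the Invoice diff is inert for this question:
  removed field version from record Invoice -> schema-level compatibility only; this Invoice value's decode is unchanged


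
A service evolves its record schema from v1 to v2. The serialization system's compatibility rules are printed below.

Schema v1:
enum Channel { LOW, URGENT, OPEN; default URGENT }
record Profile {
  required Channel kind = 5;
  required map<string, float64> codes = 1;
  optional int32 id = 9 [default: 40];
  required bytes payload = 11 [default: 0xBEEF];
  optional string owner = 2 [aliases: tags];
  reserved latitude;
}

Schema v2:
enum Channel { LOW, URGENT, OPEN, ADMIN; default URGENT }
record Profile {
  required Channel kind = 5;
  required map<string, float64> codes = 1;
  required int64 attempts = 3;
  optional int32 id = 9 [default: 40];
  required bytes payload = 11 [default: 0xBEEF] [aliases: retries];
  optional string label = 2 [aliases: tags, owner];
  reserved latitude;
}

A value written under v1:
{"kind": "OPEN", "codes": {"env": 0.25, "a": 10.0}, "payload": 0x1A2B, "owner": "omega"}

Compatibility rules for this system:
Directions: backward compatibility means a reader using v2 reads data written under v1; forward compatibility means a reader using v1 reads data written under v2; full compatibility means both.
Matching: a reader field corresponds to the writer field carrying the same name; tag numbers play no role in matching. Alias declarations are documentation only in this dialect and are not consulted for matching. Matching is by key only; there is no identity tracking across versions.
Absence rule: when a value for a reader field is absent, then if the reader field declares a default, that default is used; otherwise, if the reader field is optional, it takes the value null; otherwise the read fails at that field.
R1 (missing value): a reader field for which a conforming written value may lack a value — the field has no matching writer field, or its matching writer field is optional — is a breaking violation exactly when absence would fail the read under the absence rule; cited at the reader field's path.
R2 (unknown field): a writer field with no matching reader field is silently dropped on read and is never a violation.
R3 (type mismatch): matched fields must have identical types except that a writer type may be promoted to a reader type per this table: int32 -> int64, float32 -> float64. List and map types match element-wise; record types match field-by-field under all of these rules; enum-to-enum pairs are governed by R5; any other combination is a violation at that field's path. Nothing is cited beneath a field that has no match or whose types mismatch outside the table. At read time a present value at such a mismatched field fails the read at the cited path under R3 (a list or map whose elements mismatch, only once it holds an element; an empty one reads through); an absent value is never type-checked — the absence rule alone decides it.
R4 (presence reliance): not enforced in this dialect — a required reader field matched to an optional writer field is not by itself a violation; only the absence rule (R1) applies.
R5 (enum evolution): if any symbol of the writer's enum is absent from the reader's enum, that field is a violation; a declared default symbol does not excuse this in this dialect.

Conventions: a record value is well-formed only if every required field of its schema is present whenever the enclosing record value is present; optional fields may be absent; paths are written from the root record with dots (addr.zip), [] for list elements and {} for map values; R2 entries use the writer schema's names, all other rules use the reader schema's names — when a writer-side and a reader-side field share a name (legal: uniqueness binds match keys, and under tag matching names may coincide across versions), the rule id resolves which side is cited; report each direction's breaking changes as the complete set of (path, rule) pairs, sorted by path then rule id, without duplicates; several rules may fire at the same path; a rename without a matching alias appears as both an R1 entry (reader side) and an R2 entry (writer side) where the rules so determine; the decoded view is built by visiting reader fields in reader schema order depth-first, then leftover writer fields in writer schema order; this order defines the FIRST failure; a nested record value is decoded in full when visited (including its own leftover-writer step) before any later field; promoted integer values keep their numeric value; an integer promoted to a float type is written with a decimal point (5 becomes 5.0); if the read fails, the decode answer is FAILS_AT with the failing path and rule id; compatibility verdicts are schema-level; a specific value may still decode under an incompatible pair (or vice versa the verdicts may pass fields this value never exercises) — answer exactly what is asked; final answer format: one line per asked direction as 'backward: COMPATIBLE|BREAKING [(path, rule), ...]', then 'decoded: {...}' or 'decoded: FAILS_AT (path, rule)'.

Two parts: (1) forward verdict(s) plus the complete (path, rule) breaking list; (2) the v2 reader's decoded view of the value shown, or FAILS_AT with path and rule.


the writer's type comes first in each Profile pair
forward for Profile (reader v1, writer v2):
  kind: Channel -> Channel, writer required; from kind
  codes: map<string, float64> -> map<string, float64>, writer required; from codes
  id: int32 -> int32, writer optional; from id
  payload: bytes -> bytes, writer required; from payload
  owner: no writer-side match
  leftover writer field: attempts
  leftover writer field: label
  R5 fires at kind
  => forward verdict for Profile: BREAKING, 1 violation(s)
decode (reader v2):
  kind := "OPEN"
  codes := {"env": 0.25, "a": 10.0}
  read fails at attempts under R1 (no fill)
  => FAILS_AT (attempts, R1)
ruling out the remaining Profile differences:
  renamed field owner to label in record Profile (alias owner declared on the renamed field) -> triggers nothing under Profile's printed rules — same verdict

forward: BREAKING [(kind, R5)]; decoded: FAILS_AT (attempts, R1)
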